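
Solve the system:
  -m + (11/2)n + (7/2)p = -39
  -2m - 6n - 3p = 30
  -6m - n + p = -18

infinitely many solutions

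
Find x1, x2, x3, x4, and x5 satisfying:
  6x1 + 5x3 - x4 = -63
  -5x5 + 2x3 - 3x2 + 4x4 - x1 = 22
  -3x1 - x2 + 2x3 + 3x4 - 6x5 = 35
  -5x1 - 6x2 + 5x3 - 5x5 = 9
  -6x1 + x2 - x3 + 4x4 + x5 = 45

x1 = -5, x2 = 1, x3 = -6, x4 = 3, x5 = -4

Row-reduce the augmented matrix:
R1 ← R1 / (6).
R2 ← R2 + 1·R1.
R3 ← R3 + 3·R1.
R4 ← R4 + 5·R1.
R5 ← R5 + 6·R1.
R2 ← R2 / (-3).
R3 ← R3 + 1·R2.
R4 ← R4 + 6·R2.
R5 ← R5 − 1·R2.
R3 ← R3 / (32/9).
R1 ← R1 − 5/6·R3.
R2 ← R2 + 17/18·R3.
R4 ← R4 − 7/2·R3.
R5 ← R5 − 89/18·R3.
R4 ← R4 / (-621/64).
R1 ← R1 + 29/64·R4.
R2 ← R2 + 61/64·R4.
R3 ← R3 − 11/32·R4.
R5 ← R5 − 165/64·R4.
R5 ← R5 / (1619/207).
R1 ← R1 − 362/621·R5.
R2 ← R2 + 245/621·R5.
R3 ← R3 + 553/621·R5.
R4 ← R4 + 593/621·R5.
Reading off the reduced rows gives x1 = -5, x2 = 1, x3 = -6, x4 = 3, x5 = -4.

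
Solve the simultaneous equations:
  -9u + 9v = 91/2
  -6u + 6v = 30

no solution

Row-reduce:
R1 ← R1 / (-9).
R2 ← R2 + 6·R1.
Row 2 reduces to 0 = -1/3, a contradiction. The system is inconsistent.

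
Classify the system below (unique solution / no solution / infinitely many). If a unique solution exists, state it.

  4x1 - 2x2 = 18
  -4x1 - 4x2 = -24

x1 = 5, x2 = 1

Row-reduce the augmented matrix:
R1 ← R1 / (4).
R2 ← R2 + 4·R1.
R2 ← R2 / (-6).
R1 ← R1 + 1/2·R2.
Reading off the reduced rows gives x1 = 5, x2 = 1.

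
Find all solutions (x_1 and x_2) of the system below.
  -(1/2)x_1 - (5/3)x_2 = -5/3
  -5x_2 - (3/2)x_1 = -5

infinitely many solutions

Row-reduce:
R1 ← R1 / (-1/2).
R2 ← R2 + 3/2·R1.
Rank is 1 with 2 unknowns, leaving x_2 free.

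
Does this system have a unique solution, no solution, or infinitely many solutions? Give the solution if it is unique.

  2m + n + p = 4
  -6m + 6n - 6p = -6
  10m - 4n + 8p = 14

infinitely many solutions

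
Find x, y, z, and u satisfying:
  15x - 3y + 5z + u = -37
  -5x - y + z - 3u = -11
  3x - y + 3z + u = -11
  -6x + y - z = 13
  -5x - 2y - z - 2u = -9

x = -1, y = 5, z = -2, u = 3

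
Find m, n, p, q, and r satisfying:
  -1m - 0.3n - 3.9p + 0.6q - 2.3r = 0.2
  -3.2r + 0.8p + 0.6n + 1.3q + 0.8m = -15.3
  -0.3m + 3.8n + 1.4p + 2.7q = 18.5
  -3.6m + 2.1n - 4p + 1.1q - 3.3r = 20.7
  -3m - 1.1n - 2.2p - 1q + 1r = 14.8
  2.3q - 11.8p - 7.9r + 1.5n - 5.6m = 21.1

Row-reduce the augmented matrix:
R1 ← R1 / (-1).
R2 ← R2 − 4/5·R1.
R3 ← R3 + 3/10·R1.
R4 ← R4 + 18/5·R1.
R5 ← R5 + 3·R1.
R6 ← R6 + 28/5·R1.
R2 ← R2 / (9/25).
R1 ← R1 − 3/10·R2.
R3 ← R3 − 389/100·R2.
R4 ← R4 − 159/50·R2.
R5 ← R5 + 1/5·R2.
R6 ← R6 − 159/50·R2.
R3 ← R3 / (995/36).
R1 ← R1 − 35/6·R3.
R2 ← R2 + 58/9·R3.
R4 ← R4 − 458/15·R3.
R5 ← R5 − 739/90·R3.
R6 ← R6 − 458/15·R3.
R4 ← R4 / (167249/99500).
R1 ← R1 − 1437/995·R4.
R2 ← R2 − 10421/9950·R4.
R3 ← R3 + 6017/9950·R4.
R5 ← R5 − 313857/99500·R4.
R6 ← R6 − 167249/99500·R4.
R5 ← R5 / (16986941/1672490).
R1 ← R1 − 782236/167249·R5.
R2 ← R2 − 999837/167249·R5.
R3 ← R3 + 353748/167249·R5.
R4 ← R4 + 1136838/167249·R5.
R6 reduces to 0 = 0, so the extra equation is consistent.
Reading off the reduced rows gives m = -4, n = 6, p = -2, q = -1, r = 4.

m = -4, n = 6, p = -2, q = -1, r = 4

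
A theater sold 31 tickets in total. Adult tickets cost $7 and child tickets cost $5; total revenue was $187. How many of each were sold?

adult tickets: 16, child tickets: 15

Let a = adult tickets, c = child tickets.
  a + c = 31
  7a + 5c = 187
Row-reduce the augmented matrix:
R2 ← R2 − 7·R1.
R2 ← R2 / (-2).
R1 ← R1 − 1·R2.
Reading off the reduced rows gives a = 16, c = 15.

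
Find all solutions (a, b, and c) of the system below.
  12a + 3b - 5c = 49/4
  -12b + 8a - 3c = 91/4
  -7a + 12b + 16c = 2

a = 2, b = -1, c = 7/4

Row-reduce the augmented matrix:
R1 ← R1 / (12).
R2 ← R2 − 8·R1.
R3 ← R3 + 7·R1.
R2 ← R2 / (-14).
R1 ← R1 − 1/4·R2.
R3 ← R3 − 55/4·R2.
R3 ← R3 / (751/56).
R1 ← R1 + 23/56·R3.
R2 ← R2 + 1/42·R3.
Reading off the reduced rows gives a = 2, b = -1, c = 7/4.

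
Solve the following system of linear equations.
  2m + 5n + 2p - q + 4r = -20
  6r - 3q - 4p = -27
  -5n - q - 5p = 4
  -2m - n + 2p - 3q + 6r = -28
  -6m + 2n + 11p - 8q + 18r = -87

no solution

Row-reduce:
R1 ← R1 / (2).
R4 ← R4 + 2·R1.
R5 ← R5 + 6·R1.
Swap R2 and R3.
R2 ← R2 / (-5).
R1 ← R1 − 5/2·R2.
R4 ← R4 − 4·R2.
R5 ← R5 − 17·R2.
R3 ← R3 / (-4).
R1 ← R1 + 3/2·R3.
R2 ← R2 − 1·R3.
R4 ← R4 / (-24/5).
R1 ← R1 − 1/8·R4.
R2 ← R2 + 11/20·R4.
R3 ← R3 − 3/4·R4.
R5 ← R5 + 72/5·R4.
Row 5 reduces to 0 = 1, a contradiction. The system is inconsistent.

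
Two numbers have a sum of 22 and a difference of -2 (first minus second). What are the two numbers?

first number: 10, second number: 12

Let x = first number, y = second number.
  x + y = 22
  x - y = -2
Row-reduce the augmented matrix:
R2 ← R2 − 1·R1.
R2 ← R2 / (-2).
R1 ← R1 − 1·R2.
Reading off the reduced rows gives x = 10, y = 12.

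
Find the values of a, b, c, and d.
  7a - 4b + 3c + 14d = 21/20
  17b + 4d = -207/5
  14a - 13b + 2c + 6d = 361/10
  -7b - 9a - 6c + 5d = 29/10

a = 1, b = -11/5, c = -1/4, d = -1

Row-reduce the augmented matrix:
R1 ← R1 / (7).
R3 ← R3 − 14·R1.
R4 ← R4 + 9·R1.
R2 ← R2 / (17).
R1 ← R1 + 4/7·R2.
R3 ← R3 + 5·R2.
R4 ← R4 + 85/7·R2.
R3 ← R3 / (-4).
R1 ← R1 − 3/7·R3.
R4 ← R4 + 15/7·R3.
R4 ← R4 / (8809/238).
R1 ← R1 + 23/238·R4.
R2 ← R2 − 4/17·R4.
R3 ← R3 − 177/34·R4.
Reading off the reduced rows gives a = 1, b = -11/5, c = -1/4, d = -1.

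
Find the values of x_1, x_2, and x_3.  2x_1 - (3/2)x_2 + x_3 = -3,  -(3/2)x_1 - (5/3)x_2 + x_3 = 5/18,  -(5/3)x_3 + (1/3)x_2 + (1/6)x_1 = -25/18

Row-reduce the augmented matrix:
R1 ← R1 / (2).
R2 ← R2 + 3/2·R1.
R3 ← R3 − 1/6·R1.
R2 ← R2 / (-67/24).
R1 ← R1 + 3/4·R2.
R3 ← R3 − 11/24·R2.
R3 ← R3 / (-98/67).
R1 ← R1 − 2/67·R3.
R2 ← R2 + 42/67·R3.
Reading off the reduced rows gives x_1 = -1, x_2 = 4/3, x_3 = 1.

x_1 = -1, x_2 = 4/3, x_3 = 1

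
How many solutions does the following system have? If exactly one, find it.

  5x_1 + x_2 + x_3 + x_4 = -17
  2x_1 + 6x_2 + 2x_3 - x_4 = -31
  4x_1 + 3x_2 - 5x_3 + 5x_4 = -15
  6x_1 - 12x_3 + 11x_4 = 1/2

Row-reduce:
R1 ← R1 / (5).
R2 ← R2 − 2·R1.
R3 ← R3 − 4·R1.
R4 ← R4 − 6·R1.
R2 ← R2 / (28/5).
R1 ← R1 − 1/5·R2.
R3 ← R3 − 11/5·R2.
R4 ← R4 + 6/5·R2.
R3 ← R3 / (-45/7).
R1 ← R1 − 1/7·R3.
R2 ← R2 − 2/7·R3.
R4 ← R4 + 90/7·R3.
Row 4 reduces to 0 = -1/2, a contradiction. The system is inconsistent.

no solution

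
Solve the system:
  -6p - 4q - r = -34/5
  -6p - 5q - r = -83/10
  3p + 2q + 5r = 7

p = 0, q = 3/2, r = 4/5

Row-reduce the augmented matrix:
R1 ← R1 / (-6).
R2 ← R2 + 6·R1.
R3 ← R3 − 3·R1.
R2 ← R2 / (-1).
R1 ← R1 − 2/3·R2.
R3 ← R3 / (9/2).
R1 ← R1 − 1/6·R3.
Reading off the reduced rows gives p = 0, q = 3/2, r = 4/5.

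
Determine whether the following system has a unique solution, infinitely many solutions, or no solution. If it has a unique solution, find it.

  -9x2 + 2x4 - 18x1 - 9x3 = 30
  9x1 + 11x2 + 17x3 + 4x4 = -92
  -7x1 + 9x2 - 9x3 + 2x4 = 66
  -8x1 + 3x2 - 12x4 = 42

Row-reduce the augmented matrix:
R1 ← R1 / (-18).
R2 ← R2 − 9·R1.
R3 ← R3 + 7·R1.
R4 ← R4 + 8·R1.
R2 ← R2 / (13/2).
R1 ← R1 − 1/2·R2.
R3 ← R3 − 25/2·R2.
R4 ← R4 − 7·R2.
R3 ← R3 / (-384/13).
R1 ← R1 + 6/13·R3.
R2 ← R2 − 25/13·R3.
R4 ← R4 + 123/13·R3.
R4 ← R4 / (-8977/576).
R1 ← R1 + 35/96·R4.
R2 ← R2 − 385/1728·R4.
R3 ← R3 − 491/1728·R4.
Reading off the reduced rows gives x1 = 0, x2 = 2, x3 = -6, x4 = -3.

x1 = 0, x2 = 2, x3 = -6, x4 = -3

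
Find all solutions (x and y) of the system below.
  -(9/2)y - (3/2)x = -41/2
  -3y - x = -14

Row-reduce:
R1 ← R1 / (-3/2).
R2 ← R2 + 1·R1.
Row 2 reduces to 0 = -1/3, a contradiction. The system is inconsistent.

no solution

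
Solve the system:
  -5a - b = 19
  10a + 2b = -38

infinitely many solutions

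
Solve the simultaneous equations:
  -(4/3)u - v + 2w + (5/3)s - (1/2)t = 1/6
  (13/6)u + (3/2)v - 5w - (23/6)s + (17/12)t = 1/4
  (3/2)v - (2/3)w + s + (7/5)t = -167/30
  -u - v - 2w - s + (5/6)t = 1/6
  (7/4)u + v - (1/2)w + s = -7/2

no solution

Row-reduce:
R1 ← R1 / (-4/3).
R2 ← R2 − 13/6·R1.
R4 ← R4 + 1·R1.
R5 ← R5 − 7/4·R1.
R2 ← R2 / (-1/8).
R1 ← R1 − 3/4·R2.
R3 ← R3 − 3/2·R2.
R4 ← R4 + 1/4·R2.
R5 ← R5 + 5/16·R2.
R3 ← R3 / (-65/3).
R1 ← R1 + 12·R3.
R2 ← R2 − 14·R3.
R5 ← R5 − 13/2·R3.
Swap R4 and R5.
R4 ← R4 / (9/4).
R1 ← R1 + 14/13·R4.
R2 ← R2 − 12/13·R4.
R3 ← R3 − 15/26·R4.
Row 5 reduces to 0 = -1, a contradiction. The system is inconsistent.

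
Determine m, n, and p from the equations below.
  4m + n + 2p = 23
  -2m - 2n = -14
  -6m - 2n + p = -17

m = 2, n = 5, p = 5

Row-reduce the augmented matrix:
R1 ← R1 / (4).
R2 ← R2 + 2·R1.
R3 ← R3 + 6·R1.
R2 ← R2 / (-3/2).
R1 ← R1 − 1/4·R2.
R3 ← R3 + 1/2·R2.
R3 ← R3 / (11/3).
R1 ← R1 − 2/3·R3.
R2 ← R2 + 2/3·R3.
Reading off the reduced rows gives m = 2, n = 5, p = 5.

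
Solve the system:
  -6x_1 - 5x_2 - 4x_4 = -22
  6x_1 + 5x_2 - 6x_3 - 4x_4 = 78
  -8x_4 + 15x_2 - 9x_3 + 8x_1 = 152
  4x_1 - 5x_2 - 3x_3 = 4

infinitely many solutions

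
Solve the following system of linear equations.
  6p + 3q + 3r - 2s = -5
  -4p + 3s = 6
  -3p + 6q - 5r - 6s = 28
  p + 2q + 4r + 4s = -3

p = -3, q = 2, r = 1, s = -2

Row-reduce the augmented matrix:
R1 ← R1 / (6).
R2 ← R2 + 4·R1.
R3 ← R3 + 3·R1.
R4 ← R4 − 1·R1.
R2 ← R2 / (2).
R1 ← R1 − 1/2·R2.
R3 ← R3 − 15/2·R2.
R4 ← R4 − 3/2·R2.
R3 ← R3 / (-11).
R2 ← R2 − 1·R3.
R4 ← R4 − 2·R3.
R4 ← R4 / (89/132).
R1 ← R1 + 3/4·R4.
R2 ← R2 + 49/132·R4.
R3 ← R3 − 53/44·R4.
Reading off the reduced rows gives p = -3, q = 2, r = 1, s = -2.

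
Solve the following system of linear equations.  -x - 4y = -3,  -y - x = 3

x = -5, y = 2

Row-reduce the augmented matrix:
R1 ← R1 / (-1).
R2 ← R2 + 1·R1.
R2 ← R2 / (3).
R1 ← R1 − 4·R2.
Reading off the reduced rows gives x = -5, y = 2.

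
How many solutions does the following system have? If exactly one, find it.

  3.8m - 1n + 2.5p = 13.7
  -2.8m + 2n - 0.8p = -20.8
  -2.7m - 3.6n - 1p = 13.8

m = 4, n = -6, p = -3

Row-reduce the augmented matrix:
R1 ← R1 / (19/5).
R2 ← R2 + 14/5·R1.
R3 ← R3 + 27/10·R1.
R2 ← R2 / (24/19).
R1 ← R1 + 5/19·R2.
R3 ← R3 + 819/190·R2.
R3 ← R3 / (1733/400).
R1 ← R1 − 7/8·R3.
R2 ← R2 − 33/40·R3.
Reading off the reduced rows gives m = 4, n = -6, p = -3.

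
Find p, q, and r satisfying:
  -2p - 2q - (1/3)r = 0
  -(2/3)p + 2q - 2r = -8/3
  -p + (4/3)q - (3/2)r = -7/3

p = 1, q = -1, r = 0

Row-reduce the augmented matrix:
R1 ← R1 / (-2).
R2 ← R2 + 2/3·R1.
R3 ← R3 + 1·R1.
R2 ← R2 / (8/3).
R1 ← R1 − 1·R2.
R3 ← R3 − 7/3·R2.
R3 ← R3 / (23/72).
R1 ← R1 − 7/8·R3.
R2 ← R2 + 17/24·R3.
Reading off the reduced rows gives p = 1, q = -1, r = 0.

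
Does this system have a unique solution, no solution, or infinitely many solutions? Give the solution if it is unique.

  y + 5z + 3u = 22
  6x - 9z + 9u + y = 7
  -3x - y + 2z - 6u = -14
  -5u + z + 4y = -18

no solution

Row-reduce:
Swap R1 and R2.
R1 ← R1 / (6).
R3 ← R3 + 3·R1.
R1 ← R1 − 1/6·R2.
R3 ← R3 + 1/2·R2.
R4 ← R4 − 4·R2.
Swap R3 and R4.
R3 ← R3 / (-19).
R1 ← R1 + 7/3·R3.
R2 ← R2 − 5·R3.
Row 4 reduces to 0 = 1/2, a contradiction. The system is inconsistent.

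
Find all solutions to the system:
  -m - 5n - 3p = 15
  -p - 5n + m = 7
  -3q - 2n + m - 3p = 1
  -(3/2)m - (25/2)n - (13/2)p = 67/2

Row-reduce:
R1 ← R1 / (-1).
R2 ← R2 − 1·R1.
R3 ← R3 − 1·R1.
R4 ← R4 + 3/2·R1.
R2 ← R2 / (-10).
R1 ← R1 − 5·R2.
R3 ← R3 + 7·R2.
R4 ← R4 + 5·R2.
R3 ← R3 / (-16/5).
R1 ← R1 − 1·R3.
R2 ← R2 − 2/5·R3.
Rank is 3 with 4 unknowns, leaving q free.

infinitely many solutions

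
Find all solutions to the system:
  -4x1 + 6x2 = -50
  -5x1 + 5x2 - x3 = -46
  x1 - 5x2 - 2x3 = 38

Row-reduce the augmented matrix:
R1 ← R1 / (-4).
R2 ← R2 + 5·R1.
R3 ← R3 − 1·R1.
R2 ← R2 / (-5/2).
R1 ← R1 + 3/2·R2.
R3 ← R3 + 7/2·R2.
R3 ← R3 / (-3/5).
R1 ← R1 − 3/5·R3.
R2 ← R2 − 2/5·R3.
Reading off the reduced rows gives x1 = 5, x2 = -5, x3 = -4.

x1 = 5, x2 = -5, x3 = -4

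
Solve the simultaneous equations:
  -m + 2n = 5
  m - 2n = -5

Row-reduce:
R1 ← R1 / (-1).
R2 ← R2 − 1·R1.
Rank is 1 with 2 unknowns, leaving n free.

infinitely many solutions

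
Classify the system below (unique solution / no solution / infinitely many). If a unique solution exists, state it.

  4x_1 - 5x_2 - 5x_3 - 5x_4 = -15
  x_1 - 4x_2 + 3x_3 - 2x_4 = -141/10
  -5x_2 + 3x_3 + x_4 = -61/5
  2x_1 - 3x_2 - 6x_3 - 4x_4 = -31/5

x_1 = -3/2, x_2 = 2, x_3 = -1, x_4 = 4/5

Row-reduce the augmented matrix:
R1 ← R1 / (4).
R2 ← R2 − 1·R1.
R4 ← R4 − 2·R1.
R2 ← R2 / (-11/4).
R1 ← R1 + 5/4·R2.
R3 ← R3 + 5·R2.
R4 ← R4 + 1/2·R2.
R3 ← R3 / (-52/11).
R1 ← R1 + 35/11·R3.
R2 ← R2 + 17/11·R3.
R4 ← R4 + 47/11·R3.
R4 ← R4 / (-7/2).
R1 ← R1 + 5/2·R4.
R2 ← R2 + 1/2·R4.
R3 ← R3 + 1/2·R4.
Reading off the reduced rows gives x_1 = -3/2, x_2 = 2, x_3 = -1, x_4 = 4/5.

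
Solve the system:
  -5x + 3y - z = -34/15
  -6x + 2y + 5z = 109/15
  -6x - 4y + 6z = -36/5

x = 5/3, y = 14/5, z = 7/3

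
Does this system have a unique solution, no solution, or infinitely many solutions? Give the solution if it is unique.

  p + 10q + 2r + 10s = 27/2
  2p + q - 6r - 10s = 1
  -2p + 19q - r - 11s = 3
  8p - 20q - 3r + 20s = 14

p = 3/2, q = 2/3, r = -2/3, s = 2/3

Row-reduce the augmented matrix:
R2 ← R2 − 2·R1.
R3 ← R3 + 2·R1.
R4 ← R4 − 8·R1.
R2 ← R2 / (-19).
R1 ← R1 − 10·R2.
R3 ← R3 − 39·R2.
R4 ← R4 + 100·R2.
R3 ← R3 / (-333/19).
R1 ← R1 + 62/19·R3.
R2 ← R2 − 10/19·R3.
R4 ← R4 − 639/19·R3.
R4 ← R4 / (-3).
R1 ← R1 − 4·R4.
R3 ← R3 − 3·R4.
Reading off the reduced rows gives p = 3/2, q = 2/3, r = -2/3, s = 2/3.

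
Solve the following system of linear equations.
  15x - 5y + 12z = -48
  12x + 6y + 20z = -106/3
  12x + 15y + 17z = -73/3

x = -7/3, y = 1, z = -2/3

Row-reduce the augmented matrix:
R1 ← R1 / (15).
R2 ← R2 − 12·R1.
R3 ← R3 − 12·R1.
R2 ← R2 / (10).
R1 ← R1 + 1/3·R2.
R3 ← R3 − 19·R2.
R3 ← R3 / (-309/25).
R1 ← R1 − 86/75·R3.
R2 ← R2 − 26/25·R3.
Reading off the reduced rows gives x = -7/3, y = 1, z = -2/3.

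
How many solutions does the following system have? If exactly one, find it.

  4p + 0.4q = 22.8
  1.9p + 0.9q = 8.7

p = 6, q = -3

Row-reduce the augmented matrix:
R1 ← R1 / (4).
R2 ← R2 − 19/10·R1.
R2 ← R2 / (71/100).
R1 ← R1 − 1/10·R2.
Reading off the reduced rows gives p = 6, q = -3.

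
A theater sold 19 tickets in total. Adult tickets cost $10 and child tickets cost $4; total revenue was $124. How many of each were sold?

adult tickets: 8, child tickets: 11

Let a = adult tickets, c = child tickets.
  a + c = 19
  10a + 4c = 124
Row-reduce the augmented matrix:
R2 ← R2 − 10·R1.
R2 ← R2 / (-6).
R1 ← R1 − 1·R2.
Reading off the reduced rows gives a = 8, c = 11.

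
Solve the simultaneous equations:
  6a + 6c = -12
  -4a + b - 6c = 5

infinitely many solutions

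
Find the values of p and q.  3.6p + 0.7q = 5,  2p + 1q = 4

Row-reduce the augmented matrix:
R1 ← R1 / (18/5).
R2 ← R2 − 2·R1.
R2 ← R2 / (11/18).
R1 ← R1 − 7/36·R2.
Reading off the reduced rows gives p = 1, q = 2.

p = 1, q = 2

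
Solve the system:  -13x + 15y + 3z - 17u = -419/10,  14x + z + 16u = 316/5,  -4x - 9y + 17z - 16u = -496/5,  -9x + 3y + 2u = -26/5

x = 9/5, y = 2, z = -2, u = 5/2

Row-reduce the augmented matrix:
R1 ← R1 / (-13).
R2 ← R2 − 14·R1.
R3 ← R3 + 4·R1.
R4 ← R4 + 9·R1.
R2 ← R2 / (210/13).
R1 ← R1 + 15/13·R2.
R3 ← R3 + 177/13·R2.
R4 ← R4 + 96/13·R2.
R3 ← R3 / (275/14).
R1 ← R1 − 1/14·R3.
R2 ← R2 − 11/42·R3.
R4 ← R4 + 1/7·R3.
R4 ← R4 / (3471/275).
R1 ← R1 − 327/275·R4.
R2 ← R2 − 2/75·R4.
R3 ← R3 + 178/275·R4.
Reading off the reduced rows gives x = 9/5, y = 2, z = -2, u = 5/2.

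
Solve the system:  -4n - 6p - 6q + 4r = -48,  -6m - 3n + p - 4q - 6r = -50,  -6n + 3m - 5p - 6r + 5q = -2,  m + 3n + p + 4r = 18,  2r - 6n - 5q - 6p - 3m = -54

Row-reduce the augmented matrix:
Swap R1 and R2.
R1 ← R1 / (-6).
R3 ← R3 − 3·R1.
R4 ← R4 − 1·R1.
R5 ← R5 + 3·R1.
R2 ← R2 / (-4).
R1 ← R1 − 1/2·R2.
R3 ← R3 + 15/2·R2.
R4 ← R4 − 5/2·R2.
R5 ← R5 + 9/2·R2.
R3 ← R3 / (27/4).
R1 ← R1 + 11/12·R3.
R2 ← R2 − 3/2·R3.
R4 ← R4 + 31/12·R3.
R5 ← R5 − 1/4·R3.
R4 ← R4 / (28/27).
R1 ← R1 − 50/27·R4.
R2 ← R2 + 5/3·R4.
R3 ← R3 − 19/9·R4.
R5 ← R5 − 29/9·R4.
R5 ← R5 / (51/14).
R1 ← R1 − 5/7·R5.
R2 ← R2 − 19/14·R5.
R3 ← R3 + 11/14·R5.
R4 ← R4 + 11/14·R5.
Reading off the reduced rows gives m = 2, n = 0, p = 4, q = 6, r = 3.

m = 2, n = 0, p = 4, q = 6, r = 3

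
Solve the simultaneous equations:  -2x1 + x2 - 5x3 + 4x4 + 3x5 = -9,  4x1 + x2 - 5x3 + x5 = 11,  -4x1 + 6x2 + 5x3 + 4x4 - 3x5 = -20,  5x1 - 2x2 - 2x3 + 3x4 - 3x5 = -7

infinitely many solutions

Row-reduce:
R1 ← R1 / (-2).
R2 ← R2 − 4·R1.
R3 ← R3 + 4·R1.
R4 ← R4 − 5·R1.
R2 ← R2 / (3).
R1 ← R1 + 1/2·R2.
R3 ← R3 − 4·R2.
R4 ← R4 − 1/2·R2.
R3 ← R3 / (35).
R2 ← R2 + 5·R3.
R4 ← R4 + 12·R3.
R4 ← R4 / (697/105).
R1 ← R1 + 2/3·R4.
R2 ← R2 − 4/7·R4.
R3 ← R3 + 44/105·R4.
Rank is 4 with 5 unknowns, leaving x5 free.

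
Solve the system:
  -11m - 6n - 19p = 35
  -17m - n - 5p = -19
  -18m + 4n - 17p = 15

m = 2, n = 0, p = -3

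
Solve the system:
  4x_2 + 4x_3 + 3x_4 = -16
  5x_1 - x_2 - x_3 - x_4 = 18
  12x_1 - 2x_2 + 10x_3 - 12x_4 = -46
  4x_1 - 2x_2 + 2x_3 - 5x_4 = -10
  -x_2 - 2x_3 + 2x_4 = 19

x_1 = 3, x_2 = -3, x_3 = -4, x_4 = 4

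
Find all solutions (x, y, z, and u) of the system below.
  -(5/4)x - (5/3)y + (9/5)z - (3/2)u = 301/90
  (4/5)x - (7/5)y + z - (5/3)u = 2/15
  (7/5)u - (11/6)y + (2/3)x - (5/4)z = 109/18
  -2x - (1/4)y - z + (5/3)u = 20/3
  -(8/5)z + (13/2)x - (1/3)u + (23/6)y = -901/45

x = -2, y = -8/3, z = -2, u = 0

Row-reduce the augmented matrix:
R1 ← R1 / (-5/4).
R2 ← R2 − 4/5·R1.
R3 ← R3 − 2/3·R1.
R4 ← R4 + 2·R1.
R5 ← R5 − 13/2·R1.
R2 ← R2 / (-37/15).
R1 ← R1 − 4/3·R2.
R3 ← R3 + 49/18·R2.
R4 ← R4 − 29/12·R2.
R5 ← R5 + 29/6·R2.
R3 ← R3 / (-29581/11100).
R1 ← R1 + 256/925·R3.
R2 ← R2 + 807/925·R3.
R4 ← R4 + 1311/740·R3.
R5 ← R5 − 1311/370·R3.
R4 ← R4 / (-98529/118324).
R1 ← R1 + 86254/147905·R4.
R2 ← R2 + 11913/147905·R4.
R3 ← R3 + 116510/88743·R4.
R5 ← R5 − 98529/59162·R4.
R5 reduces to 0 = 0, so the extra equation is consistent.
Reading off the reduced rows gives x = -2, y = -8/3, z = -2, u = 0.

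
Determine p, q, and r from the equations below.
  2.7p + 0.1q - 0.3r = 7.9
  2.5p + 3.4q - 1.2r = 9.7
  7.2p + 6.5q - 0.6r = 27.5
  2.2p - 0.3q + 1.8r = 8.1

Row-reduce the augmented matrix:
R1 ← R1 / (27/10).
R2 ← R2 − 5/2·R1.
R3 ← R3 − 36/5·R1.
R4 ← R4 − 11/5·R1.
R2 ← R2 / (893/270).
R1 ← R1 − 1/27·R2.
R3 ← R3 − 187/30·R2.
R4 ← R4 + 103/270·R2.
R3 ← R3 / (17307/8930).
R1 ← R1 + 90/893·R3.
R2 ← R2 + 249/893·R3.
R4 ← R4 − 17307/8930·R3.
R4 reduces to 0 = 0, so the extra equation is consistent.
Reading off the reduced rows gives p = 3, q = 1, r = 1.

p = 3, q = 1, r = 1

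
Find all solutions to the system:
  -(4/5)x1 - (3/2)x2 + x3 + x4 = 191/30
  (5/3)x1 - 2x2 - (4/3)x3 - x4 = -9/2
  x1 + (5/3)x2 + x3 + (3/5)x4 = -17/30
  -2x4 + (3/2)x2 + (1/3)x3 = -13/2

x1 = -3/2, x2 = -1, x3 = 1, x4 = 8/3

Row-reduce the augmented matrix:
R1 ← R1 / (-4/5).
R2 ← R2 − 5/3·R1.
R3 ← R3 − 1·R1.
R2 ← R2 / (-41/8).
R1 ← R1 − 15/8·R2.
R3 ← R3 + 5/24·R2.
R4 ← R4 − 3/2·R2.
R3 ← R3 / (91/41).
R1 ← R1 + 40/41·R3.
R2 ← R2 + 6/41·R3.
R4 ← R4 − 68/123·R3.
R4 ← R4 / (-3743/1755).
R1 ← R1 + 7/117·R4.
R2 ← R2 + 6/65·R4.
R3 ← R3 − 476/585·R4.
Reading off the reduced rows gives x1 = -3/2, x2 = -1, x3 = 1, x4 = 8/3.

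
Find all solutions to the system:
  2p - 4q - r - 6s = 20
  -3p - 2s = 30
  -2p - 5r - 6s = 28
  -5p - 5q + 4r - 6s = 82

p = -6, q = 0, r = 4, s = -6

Row-reduce the augmented matrix:
R1 ← R1 / (2).
R2 ← R2 + 3·R1.
R3 ← R3 + 2·R1.
R4 ← R4 + 5·R1.
R2 ← R2 / (-6).
R1 ← R1 + 2·R2.
R3 ← R3 + 4·R2.
R4 ← R4 + 15·R2.
R3 ← R3 / (-5).
R2 ← R2 − 1/4·R3.
R4 ← R4 − 21/4·R3.
R4 ← R4 / (8/5).
R1 ← R1 − 2/3·R4.
R2 ← R2 − 8/5·R4.
R3 ← R3 − 14/15·R4.
Reading off the reduced rows gives p = -6, q = 0, r = 4, s = -6.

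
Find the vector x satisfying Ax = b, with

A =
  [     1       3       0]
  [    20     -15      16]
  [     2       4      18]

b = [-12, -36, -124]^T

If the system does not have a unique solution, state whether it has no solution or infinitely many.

x_1 = 0, x_2 = -4, x_3 = -6

Row-reduce the augmented matrix:
R2 ← R2 − 20·R1.
R3 ← R3 − 2·R1.
R2 ← R2 / (-75).
R1 ← R1 − 3·R2.
R3 ← R3 + 2·R2.
R3 ← R3 / (1318/75).
R1 ← R1 − 16/25·R3.
R2 ← R2 + 16/75·R3.
Reading off the reduced rows gives x_1 = 0, x_2 = -4, x_3 = -6.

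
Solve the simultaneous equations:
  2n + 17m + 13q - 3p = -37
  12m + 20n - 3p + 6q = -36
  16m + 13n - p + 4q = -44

Row-reduce:
R1 ← R1 / (17).
R2 ← R2 − 12·R1.
R3 ← R3 − 16·R1.
R2 ← R2 / (316/17).
R1 ← R1 − 2/17·R2.
R3 ← R3 − 189/17·R2.
R3 ← R3 / (743/316).
R1 ← R1 + 27/158·R3.
R2 ← R2 + 15/316·R3.
Rank is 3 with 4 unknowns, leaving q free.

infinitely many solutions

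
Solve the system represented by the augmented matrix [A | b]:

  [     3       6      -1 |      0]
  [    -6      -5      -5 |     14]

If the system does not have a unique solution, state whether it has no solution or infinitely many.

Row-reduce:
R1 ← R1 / (3).
R2 ← R2 + 6·R1.
R2 ← R2 / (7).
R1 ← R1 − 2·R2.
Rank is 2 with 3 unknowns, leaving x_3 free.

infinitely many solutions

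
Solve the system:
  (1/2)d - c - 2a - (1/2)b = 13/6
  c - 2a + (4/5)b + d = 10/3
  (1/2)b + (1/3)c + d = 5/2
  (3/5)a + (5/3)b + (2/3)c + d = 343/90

a = -1/2, b = 5/3, c = -1, d = 2

Row-reduce the augmented matrix:
R1 ← R1 / (-2).
R2 ← R2 + 2·R1.
R4 ← R4 − 3/5·R1.
R2 ← R2 / (13/10).
R1 ← R1 − 1/4·R2.
R3 ← R3 − 1/2·R2.
R4 ← R4 − 91/60·R2.
R3 ← R3 / (-17/39).
R1 ← R1 − 3/26·R3.
R2 ← R2 − 20/13·R3.
R4 ← R4 + 59/30·R3.
R4 ← R4 / (-3139/1020).
R1 ← R1 + 9/68·R4.
R2 ← R2 − 55/17·R4.
R3 ← R3 + 63/34·R4.
Reading off the reduced rows gives a = -1/2, b = 5/3, c = -1, d = 2.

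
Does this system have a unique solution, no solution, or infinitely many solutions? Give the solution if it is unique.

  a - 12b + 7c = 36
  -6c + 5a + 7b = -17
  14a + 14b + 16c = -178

Row-reduce the augmented matrix:
R2 ← R2 − 5·R1.
R3 ← R3 − 14·R1.
R2 ← R2 / (67).
R1 ← R1 + 12·R2.
R3 ← R3 − 182·R2.
R3 ← R3 / (1968/67).
R1 ← R1 + 23/67·R3.
R2 ← R2 + 41/67·R3.
Reading off the reduced rows gives a = -1, b = -6, c = -5.

a = -1, b = -6, c = -5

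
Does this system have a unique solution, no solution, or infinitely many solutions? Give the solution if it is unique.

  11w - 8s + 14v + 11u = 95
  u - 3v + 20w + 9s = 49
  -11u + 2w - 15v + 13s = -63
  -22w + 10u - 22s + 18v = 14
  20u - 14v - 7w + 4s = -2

Row-reduce the augmented matrix:
R1 ← R1 / (11).
R2 ← R2 − 1·R1.
R3 ← R3 + 11·R1.
R4 ← R4 − 10·R1.
R5 ← R5 − 20·R1.
R2 ← R2 / (-47/11).
R1 ← R1 − 14/11·R2.
R3 ← R3 + 1·R2.
R4 ← R4 − 58/11·R2.
R5 ← R5 + 434/11·R2.
R3 ← R3 / (402/47).
R1 ← R1 − 313/47·R3.
R2 ← R2 + 209/47·R3.
R4 ← R4 + 402/47·R3.
R5 ← R5 + 9515/47·R3.
Swap R4 and R5.
R4 ← R4 / (-1370/201).
R1 ← R1 − 10/201·R4.
R2 ← R2 + 173/201·R4.
R3 ← R3 − 64/201·R4.
R5 reduces to 0 = 0, so the extra equation is consistent.
Reading off the reduced rows gives u = 3, v = 4, w = 2, s = 2.

u = 3, v = 4, w = 2, s = 2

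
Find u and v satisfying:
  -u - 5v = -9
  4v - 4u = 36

Row-reduce the augmented matrix:
R1 ← R1 / (-1).
R2 ← R2 + 4·R1.
R2 ← R2 / (24).
R1 ← R1 − 5·R2.
Reading off the reduced rows gives u = -6, v = 3.

u = -6, v = 3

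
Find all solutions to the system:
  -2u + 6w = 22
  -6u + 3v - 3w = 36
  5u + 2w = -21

u = -5, v = 4, w = 2

Row-reduce the augmented matrix:
R1 ← R1 / (-2).
R2 ← R2 + 6·R1.
R3 ← R3 − 5·R1.
R2 ← R2 / (3).
R3 ← R3 / (17).
R1 ← R1 + 3·R3.
R2 ← R2 + 7·R3.
Reading off the reduced rows gives u = -5, v = 4, w = 2.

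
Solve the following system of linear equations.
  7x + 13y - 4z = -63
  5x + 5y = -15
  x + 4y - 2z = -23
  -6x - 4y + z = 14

Row-reduce:
R1 ← R1 / (7).
R2 ← R2 − 5·R1.
R3 ← R3 − 1·R1.
R4 ← R4 + 6·R1.
R2 ← R2 / (-30/7).
R1 ← R1 − 13/7·R2.
R3 ← R3 − 15/7·R2.
R4 ← R4 − 50/7·R2.
Swap R3 and R4.
R3 ← R3 / (7/3).
R1 ← R1 − 2/3·R3.
R2 ← R2 + 2/3·R3.
Row 4 reduces to 0 = 1, a contradiction. The system is inconsistent.

no solution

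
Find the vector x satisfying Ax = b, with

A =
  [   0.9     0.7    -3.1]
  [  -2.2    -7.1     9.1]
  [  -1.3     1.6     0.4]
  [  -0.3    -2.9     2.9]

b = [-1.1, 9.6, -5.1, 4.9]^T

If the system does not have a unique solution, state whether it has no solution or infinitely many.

x_1 = 3, x_2 = -1, x_3 = 1

Row-reduce the augmented matrix:
R1 ← R1 / (9/10).
R2 ← R2 + 11/5·R1.
R3 ← R3 + 13/10·R1.
R4 ← R4 + 3/10·R1.
R2 ← R2 / (-97/18).
R1 ← R1 − 7/9·R2.
R3 ← R3 − 47/18·R2.
R4 ← R4 + 8/3·R2.
R3 ← R3 / (-324/97).
R1 ← R1 + 1564/485·R3.
R2 ← R2 + 137/485·R3.
R4 ← R4 − 108/97·R3.
R4 reduces to 0 = 0, so the extra equation is consistent.
Reading off the reduced rows gives x_1 = 3, x_2 = -1, x_3 = 1.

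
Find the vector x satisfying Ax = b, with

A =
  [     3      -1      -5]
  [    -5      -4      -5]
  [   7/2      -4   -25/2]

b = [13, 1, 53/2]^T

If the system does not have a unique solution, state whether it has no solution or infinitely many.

infinitely many solutions

Row-reduce:
R1 ← R1 / (3).
R2 ← R2 + 5·R1.
R3 ← R3 − 7/2·R1.
R2 ← R2 / (-17/3).
R1 ← R1 + 1/3·R2.
R3 ← R3 + 17/6·R2.
Rank is 2 with 3 unknowns, leaving x_3 free.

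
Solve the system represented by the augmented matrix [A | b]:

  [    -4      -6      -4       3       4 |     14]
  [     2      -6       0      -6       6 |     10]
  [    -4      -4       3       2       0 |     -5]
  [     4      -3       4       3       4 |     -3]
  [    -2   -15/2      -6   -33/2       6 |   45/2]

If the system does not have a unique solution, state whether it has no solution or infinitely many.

no solution

Row-reduce:
R1 ← R1 / (-4).
R2 ← R2 − 2·R1.
R3 ← R3 + 4·R1.
R4 ← R4 − 4·R1.
R5 ← R5 + 2·R1.
R2 ← R2 / (-9).
R1 ← R1 − 3/2·R2.
R3 ← R3 − 2·R2.
R4 ← R4 + 9·R2.
R5 ← R5 + 9/2·R2.
R3 ← R3 / (59/9).
R1 ← R1 − 2/3·R3.
R2 ← R2 − 2/9·R3.
R4 ← R4 − 2·R3.
R5 ← R5 + 3·R3.
R4 ← R4 / (1311/118).
R1 ← R1 + 153/118·R4.
R2 ← R2 − 67/118·R4.
R3 ← R3 + 18/59·R4.
R5 ← R5 + 3933/236·R4.
Row 5 reduces to 0 = -2, a contradiction. The system is inconsistent.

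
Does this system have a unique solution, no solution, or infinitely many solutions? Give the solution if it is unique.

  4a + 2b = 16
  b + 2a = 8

Row-reduce:
R1 ← R1 / (4).
R2 ← R2 − 2·R1.
Rank is 1 with 2 unknowns, leaving b free.

infinitely many solutions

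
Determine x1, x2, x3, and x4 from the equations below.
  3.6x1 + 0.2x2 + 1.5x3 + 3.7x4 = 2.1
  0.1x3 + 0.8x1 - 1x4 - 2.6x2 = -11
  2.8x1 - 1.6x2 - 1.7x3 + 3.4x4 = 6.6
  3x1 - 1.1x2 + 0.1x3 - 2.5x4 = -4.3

Row-reduce the augmented matrix:
R1 ← R1 / (18/5).
R2 ← R2 − 4/5·R1.
R3 ← R3 − 14/5·R1.
R4 ← R4 − 3·R1.
R2 ← R2 / (-119/45).
R1 ← R1 − 1/18·R2.
R3 ← R3 + 79/45·R2.
R4 ← R4 + 19/15·R2.
R3 ← R3 / (-461/170).
R1 ← R1 − 7/17·R3.
R2 ← R2 − 3/34·R3.
R4 ← R4 + 353/340·R3.
R4 ← R4 / (-86703/16135).
R1 ← R1 − 16167/12908·R4.
R2 ← R2 − 4811/6454·R4.
R3 ← R3 + 2061/3227·R4.
Reading off the reduced rows gives x1 = 1, x2 = 4, x3 = -4, x4 = 1.

x1 = 1, x2 = 4, x3 = -4, x4 = 1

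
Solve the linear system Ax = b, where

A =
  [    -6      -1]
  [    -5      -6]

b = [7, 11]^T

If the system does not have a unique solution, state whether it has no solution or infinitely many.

From equation 1: x_2 = -7 − 6·x_1.
Substitute into equation 2 and solve: x_1 = -1.
Then x_2 = -1.

x_1 = -1, x_2 = -1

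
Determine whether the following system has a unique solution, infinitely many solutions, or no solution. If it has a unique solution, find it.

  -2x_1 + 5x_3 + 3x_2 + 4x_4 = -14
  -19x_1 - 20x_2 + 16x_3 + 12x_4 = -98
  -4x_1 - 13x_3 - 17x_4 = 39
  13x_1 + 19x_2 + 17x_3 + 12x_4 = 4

x_1 = 2, x_2 = 1, x_3 = -1, x_4 = -2

Row-reduce the augmented matrix:
R1 ← R1 / (-2).
R2 ← R2 + 19·R1.
R3 ← R3 + 4·R1.
R4 ← R4 − 13·R1.
R2 ← R2 / (-97/2).
R1 ← R1 + 3/2·R2.
R3 ← R3 + 6·R2.
R4 ← R4 − 77/2·R2.
R3 ← R3 / (-1853/97).
R1 ← R1 + 148/97·R3.
R2 ← R2 − 63/97·R3.
R4 ← R4 − 2376/97·R3.
R4 ← R4 / (-19588/1853).
R1 ← R1 − 1008/1853·R4.
R2 ← R2 + 379/1853·R4.
R3 ← R3 − 2113/1853·R4.
Reading off the reduced rows gives x_1 = 2, x_2 = 1, x_3 = -1, x_4 = -2.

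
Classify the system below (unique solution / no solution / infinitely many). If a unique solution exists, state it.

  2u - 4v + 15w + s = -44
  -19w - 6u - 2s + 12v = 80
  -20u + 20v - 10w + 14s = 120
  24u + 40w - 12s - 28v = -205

Row-reduce:
R1 ← R1 / (2).
R2 ← R2 + 6·R1.
R3 ← R3 + 20·R1.
R4 ← R4 − 24·R1.
Swap R2 and R3.
R2 ← R2 / (-20).
R1 ← R1 + 2·R2.
R4 ← R4 − 20·R2.
R3 ← R3 / (26).
R1 ← R1 + 13/2·R3.
R2 ← R2 + 7·R3.
Row 4 reduces to 0 = 3, a contradiction. The system is inconsistent.

no solution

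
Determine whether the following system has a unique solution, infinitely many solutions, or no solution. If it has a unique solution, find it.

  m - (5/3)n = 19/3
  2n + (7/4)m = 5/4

Row-reduce the augmented matrix:
R2 ← R2 − 7/4·R1.
R2 ← R2 / (59/12).
R1 ← R1 + 5/3·R2.
Reading off the reduced rows gives m = 3, n = -2.

m = 3, n = -2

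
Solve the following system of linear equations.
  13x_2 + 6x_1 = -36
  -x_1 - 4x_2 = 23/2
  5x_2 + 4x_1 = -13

x_1 = 1/2, x_2 = -3

Row-reduce the augmented matrix:
R1 ← R1 / (6).
R2 ← R2 + 1·R1.
R3 ← R3 − 4·R1.
R2 ← R2 / (-11/6).
R1 ← R1 − 13/6·R2.
R3 ← R3 + 11/3·R2.
R3 reduces to 0 = 0, so the extra equation is consistent.
Reading off the reduced rows gives x_1 = 1/2, x_2 = -3.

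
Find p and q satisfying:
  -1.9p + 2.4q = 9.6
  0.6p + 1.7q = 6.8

p = 0, q = 4

Row-reduce the augmented matrix:
R1 ← R1 / (-19/10).
R2 ← R2 − 3/5·R1.
R2 ← R2 / (467/190).
R1 ← R1 + 24/19·R2.
Reading off the reduced rows gives p = 0, q = 4.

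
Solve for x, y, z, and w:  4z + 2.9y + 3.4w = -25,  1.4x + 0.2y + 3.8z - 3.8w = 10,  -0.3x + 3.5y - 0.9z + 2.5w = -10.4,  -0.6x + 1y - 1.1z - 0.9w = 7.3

Row-reduce the augmented matrix:
Swap R1 and R2.
R1 ← R1 / (7/5).
R3 ← R3 + 3/10·R1.
R4 ← R4 + 3/5·R1.
R2 ← R2 / (29/10).
R1 ← R1 − 1/7·R2.
R3 ← R3 − 124/35·R2.
R4 ← R4 − 38/35·R2.
R3 ← R3 / (-721/145).
R1 ← R1 − 73/29·R3.
R2 ← R2 − 40/29·R3.
R4 ← R4 + 281/290·R3.
R4 ← R4 / (-83794/25235).
R1 ← R1 + 20850/5047·R4.
R2 ← R2 − 2462/5047·R4.
R3 ← R3 − 2505/5047·R4.
Reading off the reduced rows gives x = -1, y = 0, z = -2, w = -5.

x = -1, y = 0, z = -2, w = -5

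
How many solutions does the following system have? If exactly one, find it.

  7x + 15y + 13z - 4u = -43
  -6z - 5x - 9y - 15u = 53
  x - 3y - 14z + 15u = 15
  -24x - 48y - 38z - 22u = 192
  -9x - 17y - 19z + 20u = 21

x = 5, y = -4, z = -2, u = -2

Row-reduce the augmented matrix:
R1 ← R1 / (7).
R2 ← R2 + 5·R1.
R3 ← R3 − 1·R1.
R4 ← R4 + 24·R1.
R5 ← R5 + 9·R1.
R2 ← R2 / (12/7).
R1 ← R1 − 15/7·R2.
R3 ← R3 + 36/7·R2.
R4 ← R4 − 24/7·R2.
R5 ← R5 − 16/7·R2.
R3 ← R3 / (-6).
R1 ← R1 + 9/4·R3.
R2 ← R2 − 23/12·R3.
R5 ← R5 + 20/3·R3.
Swap R4 and R5.
R4 ← R4 / (728/9).
R1 ← R1 − 36·R4.
R2 ← R2 + 203/9·R4.
R3 ← R3 − 19/3·R4.
R5 reduces to 0 = 0, so the extra equation is consistent.
Reading off the reduced rows gives x = 5, y = -4, z = -2, u = -2.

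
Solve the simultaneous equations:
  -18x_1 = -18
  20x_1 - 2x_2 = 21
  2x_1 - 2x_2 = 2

Row-reduce:
R1 ← R1 / (-18).
R2 ← R2 − 20·R1.
R3 ← R3 − 2·R1.
R2 ← R2 / (-2).
R3 ← R3 + 2·R2.
Row 3 reduces to 0 = -1, a contradiction. The system is inconsistent.

no solution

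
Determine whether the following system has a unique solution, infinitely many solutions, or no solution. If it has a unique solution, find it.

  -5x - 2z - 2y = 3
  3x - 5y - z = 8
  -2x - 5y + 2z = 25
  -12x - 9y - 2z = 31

x = -1, y = -3, z = 4

Row-reduce the augmented matrix:
R1 ← R1 / (-5).
R2 ← R2 − 3·R1.
R3 ← R3 + 2·R1.
R4 ← R4 + 12·R1.
R2 ← R2 / (-31/5).
R1 ← R1 − 2/5·R2.
R3 ← R3 + 21/5·R2.
R4 ← R4 + 21/5·R2.
R3 ← R3 / (133/31).
R1 ← R1 − 8/31·R3.
R2 ← R2 − 11/31·R3.
R4 ← R4 − 133/31·R3.
R4 reduces to 0 = 0, so the extra equation is consistent.
Reading off the reduced rows gives x = -1, y = -3, z = 4.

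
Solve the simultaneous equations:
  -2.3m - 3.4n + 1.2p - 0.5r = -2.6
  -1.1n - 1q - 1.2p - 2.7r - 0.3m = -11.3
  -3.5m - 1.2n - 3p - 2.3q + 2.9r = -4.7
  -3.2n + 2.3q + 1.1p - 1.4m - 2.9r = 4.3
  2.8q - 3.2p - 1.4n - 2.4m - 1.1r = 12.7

Row-reduce the augmented matrix:
R1 ← R1 / (-23/10).
R2 ← R2 + 3/10·R1.
R3 ← R3 + 7/2·R1.
R4 ← R4 + 7/5·R1.
R5 ← R5 + 12/5·R1.
R2 ← R2 / (-151/230).
R1 ← R1 − 34/23·R2.
R3 ← R3 − 457/115·R2.
R4 ← R4 + 26/23·R2.
R5 ← R5 − 247/115·R2.
R3 ← R3 / (-9843/755).
R1 ← R1 + 540/151·R3.
R2 ← R2 − 312/151·R3.
R4 ← R4 − 817/302·R3.
R5 ← R5 + 6712/755·R3.
R4 ← R4 / (450523/196860).
R1 ← R1 − 130/3281·R4.
R2 ← R2 − 654/3281·R4.
R3 ← R3 − 12613/19686·R4.
R5 ← R5 − 51424/9843·R4.
R5 ← R5 / (2569651/4505230).
R1 ← R1 + 1051599/450523·R5.
R2 ← R2 − 954590/450523·R5.
R3 ← R3 − 501389/450523·R5.
R4 ← R4 + 119824/450523·R5.
Reading off the reduced rows gives m = -3, n = 3, p = 1, q = 5, r = 1.

m = -3, n = 3, p = 1, q = 5, r = 1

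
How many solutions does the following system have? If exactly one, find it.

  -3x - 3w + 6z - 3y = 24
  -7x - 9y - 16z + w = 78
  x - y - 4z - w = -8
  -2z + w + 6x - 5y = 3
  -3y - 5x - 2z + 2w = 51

Row-reduce the augmented matrix:
R1 ← R1 / (-3).
R2 ← R2 + 7·R1.
R3 ← R3 − 1·R1.
R4 ← R4 − 6·R1.
R5 ← R5 + 5·R1.
R2 ← R2 / (-2).
R1 ← R1 − 1·R2.
R3 ← R3 + 2·R2.
R4 ← R4 + 11·R2.
R5 ← R5 − 2·R2.
R3 ← R3 / (28).
R1 ← R1 + 17·R3.
R2 ← R2 − 15·R3.
R4 ← R4 − 175·R3.
R5 ← R5 + 42·R3.
R4 ← R4 / (27/2).
R1 ← R1 + 15/14·R4.
R2 ← R2 − 19/14·R4.
R3 ← R3 + 5/14·R4.
R5 reduces to 0 = 0, so the extra equation is consistent.
Reading off the reduced rows gives x = -5, y = -6, z = 1, w = 5.

x = -5, y = -6, z = 1, w = 5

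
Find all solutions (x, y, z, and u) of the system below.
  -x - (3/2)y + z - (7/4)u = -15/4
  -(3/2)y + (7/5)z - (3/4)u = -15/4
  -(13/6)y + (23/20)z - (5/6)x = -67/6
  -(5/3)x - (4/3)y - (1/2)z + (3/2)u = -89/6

Row-reduce:
R1 ← R1 / (-1).
R3 ← R3 + 5/6·R1.
R4 ← R4 + 5/3·R1.
R2 ← R2 / (-3/2).
R1 ← R1 − 3/2·R2.
R3 ← R3 + 11/12·R2.
R4 ← R4 − 7/6·R2.
R3 ← R3 / (-97/180).
R1 ← R1 − 2/5·R3.
R2 ← R2 + 14/15·R3.
R4 ← R4 + 97/90·R3.
Rank is 3 with 4 unknowns, leaving u free.

infinitely many solutions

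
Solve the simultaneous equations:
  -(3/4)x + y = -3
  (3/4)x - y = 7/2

Row-reduce:
R1 ← R1 / (-3/4).
R2 ← R2 − 3/4·R1.
Row 2 reduces to 0 = 1/2, a contradiction. The system is inconsistent.

no solution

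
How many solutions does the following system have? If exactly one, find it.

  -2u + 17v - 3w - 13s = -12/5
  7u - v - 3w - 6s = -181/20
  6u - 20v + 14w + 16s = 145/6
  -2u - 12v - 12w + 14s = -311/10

u = -3/4, v = -1/5, w = 7/3, s = -1/2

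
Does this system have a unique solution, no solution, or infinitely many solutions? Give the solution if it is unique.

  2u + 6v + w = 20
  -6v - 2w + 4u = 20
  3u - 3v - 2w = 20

u = 6, v = 2, w = -4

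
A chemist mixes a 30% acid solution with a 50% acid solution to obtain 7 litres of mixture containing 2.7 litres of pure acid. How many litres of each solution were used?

litres of solution A: 4, litres of solution B: 3

Let a = litres of solution A, b = litres of solution B.
  a + b = 7
  (3/10)a + (1/2)b = 27/10
Row-reduce the augmented matrix:
R2 ← R2 − 3/10·R1.
R2 ← R2 / (1/5).
R1 ← R1 − 1·R2.
Reading off the reduced rows gives a = 4, b = 3.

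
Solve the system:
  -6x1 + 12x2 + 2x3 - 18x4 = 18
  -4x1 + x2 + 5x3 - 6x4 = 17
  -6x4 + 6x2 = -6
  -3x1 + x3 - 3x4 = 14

no solution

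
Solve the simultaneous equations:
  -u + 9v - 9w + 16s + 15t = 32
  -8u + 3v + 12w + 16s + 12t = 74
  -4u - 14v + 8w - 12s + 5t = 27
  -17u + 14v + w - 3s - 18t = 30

infinitely many solutions

Row-reduce:
R1 ← R1 / (-1).
R2 ← R2 + 8·R1.
R3 ← R3 + 4·R1.
R4 ← R4 + 17·R1.
R2 ← R2 / (-69).
R1 ← R1 + 9·R2.
R3 ← R3 + 50·R2.
R4 ← R4 + 139·R2.
R3 ← R3 / (-388/23).
R1 ← R1 + 45/23·R3.
R2 ← R2 + 28/23·R3.
R4 ← R4 + 350/23·R3.
R4 ← R4 / (-5241/97).
R1 ← R1 + 193/97·R4.
R2 ← R2 − 364/291·R4.
R3 ← R3 + 89/291·R4.
Rank is 4 with 5 unknowns, leaving t free.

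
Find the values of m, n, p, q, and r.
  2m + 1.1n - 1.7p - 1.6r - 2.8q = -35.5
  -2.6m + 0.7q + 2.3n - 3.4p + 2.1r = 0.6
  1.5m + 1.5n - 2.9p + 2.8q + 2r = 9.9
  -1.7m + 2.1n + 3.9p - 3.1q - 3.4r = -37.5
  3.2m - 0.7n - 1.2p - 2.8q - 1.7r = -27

m = -2, n = -6, p = 1, q = 6, r = 4

Row-reduce the augmented matrix:
R1 ← R1 / (2).
R2 ← R2 + 13/5·R1.
R3 ← R3 − 3/2·R1.
R4 ← R4 + 17/10·R1.
R5 ← R5 − 16/5·R1.
R2 ← R2 / (373/100).
R1 ← R1 − 11/20·R2.
R3 ← R3 − 27/40·R2.
R4 ← R4 − 607/200·R2.
R5 ← R5 + 123/50·R2.
R3 ← R3 / (-4549/7460).
R1 ← R1 + 17/746·R3.
R2 ← R2 + 561/373·R3.
R4 ← R4 − 52367/7460·R3.
R5 ← R5 + 8131/3730·R3.
R4 ← R4 / (2704131/45490).
R1 ← R1 + 5320/4549·R4.
R2 ← R2 + 64533/4549·R4.
R3 ← R3 + 40523/4549·R4.
R5 ← R5 + 895139/45490·R4.
R5 ← R5 / (124313/2704131).
R1 ← R1 + 790844/2704131·R5.
R2 ← R2 + 213683/901377·R5.
R3 ← R3 + 1199203/2704131·R5.
R4 ← R4 − 1456576/2704131·R5.
Reading off the reduced rows gives m = -2, n = -6, p = 1, q = 6, r = 4.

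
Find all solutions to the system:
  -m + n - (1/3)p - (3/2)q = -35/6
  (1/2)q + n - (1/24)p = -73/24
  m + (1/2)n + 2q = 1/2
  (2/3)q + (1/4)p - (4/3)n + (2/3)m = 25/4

Row-reduce:
R1 ← R1 / (-1).
R3 ← R3 − 1·R1.
R4 ← R4 − 2/3·R1.
R1 ← R1 + 1·R2.
R3 ← R3 − 3/2·R2.
R4 ← R4 + 2/3·R2.
R3 ← R3 / (-13/48).
R1 ← R1 − 7/24·R3.
R2 ← R2 + 1/24·R3.
Row 4 reduces to 0 = 1/3, a contradiction. The system is inconsistent.

no solution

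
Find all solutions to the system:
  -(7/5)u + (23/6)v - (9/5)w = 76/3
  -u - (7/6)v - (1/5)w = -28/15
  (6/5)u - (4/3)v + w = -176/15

infinitely many solutions

Row-reduce:
R1 ← R1 / (-7/5).
R2 ← R2 + 1·R1.
R3 ← R3 − 6/5·R1.
R2 ← R2 / (-82/21).
R1 ← R1 + 115/42·R2.
R3 ← R3 − 41/21·R2.
Rank is 2 with 3 unknowns, leaving w free.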